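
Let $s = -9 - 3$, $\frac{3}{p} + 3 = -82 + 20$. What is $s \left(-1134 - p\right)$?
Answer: $\frac{884484}{65} \approx 13607.0$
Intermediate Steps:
$p = - \frac{3}{65}$ ($p = \frac{3}{-3 + \left(-82 + 20\right)} = \frac{3}{-3 - 62} = \frac{3}{-65} = 3 \left(- \frac{1}{65}\right) = - \frac{3}{65} \approx -0.046154$)
$s = -12$
$s \left(-1134 - p\right) = - 12 \left(-1134 - - \frac{3}{65}\right) = - 12 \left(-1134 + \frac{3}{65}\right) = \left(-12\right) \left(- \frac{73707}{65}\right) = \frac{884484}{65}$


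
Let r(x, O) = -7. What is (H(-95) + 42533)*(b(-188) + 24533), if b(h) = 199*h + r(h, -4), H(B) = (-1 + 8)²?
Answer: -548711652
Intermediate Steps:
H(B) = 49 (H(B) = 7² = 49)
b(h) = -7 + 199*h (b(h) = 199*h - 7 = -7 + 199*h)
(H(-95) + 42533)*(b(-188) + 24533) = (49 + 42533)*((-7 + 199*(-188)) + 24533) = 42582*((-7 - 37412) + 24533) = 42582*(-37419 + 24533) = 42582*(-12886) = -548711652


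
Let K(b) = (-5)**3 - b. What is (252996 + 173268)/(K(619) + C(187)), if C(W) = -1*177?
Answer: -142088/307 ≈ -462.83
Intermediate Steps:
K(b) = -125 - b
C(W) = -177
(252996 + 173268)/(K(619) + C(187)) = (252996 + 173268)/((-125 - 1*619) - 177) = 426264/((-125 - 619) - 177) = 426264/(-744 - 177) = 426264/(-921) = 426264*(-1/921) = -142088/307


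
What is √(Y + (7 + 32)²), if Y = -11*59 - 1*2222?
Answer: 15*I*√6 ≈ 36.742*I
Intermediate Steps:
Y = -2871 (Y = -649 - 2222 = -2871)
√(Y + (7 + 32)²) = √(-2871 + (7 + 32)²) = √(-2871 + 39²) = √(-2871 + 1521) = √(-1350) = 15*I*√6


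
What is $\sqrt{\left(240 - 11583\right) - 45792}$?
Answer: $i \sqrt{57135} \approx 239.03 i$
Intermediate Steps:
$\sqrt{\left(240 - 11583\right) - 45792} = \sqrt{-11343 - 45792} = \sqrt{-57135} = i \sqrt{57135}$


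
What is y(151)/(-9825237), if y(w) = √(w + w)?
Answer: -√302/9825237 ≈ -1.7687e-6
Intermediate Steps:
y(w) = √2*√w (y(w) = √(2*w) = √2*√w)
y(151)/(-9825237) = (√2*√151)/(-9825237) = √302*(-1/9825237) = -√302/9825237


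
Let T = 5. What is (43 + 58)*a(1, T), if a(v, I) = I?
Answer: 505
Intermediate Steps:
(43 + 58)*a(1, T) = (43 + 58)*5 = 101*5 = 505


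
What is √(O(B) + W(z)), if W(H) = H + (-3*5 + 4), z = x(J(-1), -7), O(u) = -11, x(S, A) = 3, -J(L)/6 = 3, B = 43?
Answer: I*√19 ≈ 4.3589*I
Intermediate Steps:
J(L) = -18 (J(L) = -6*3 = -18)
z = 3
W(H) = -11 + H (W(H) = H + (-15 + 4) = H - 11 = -11 + H)
√(O(B) + W(z)) = √(-11 + (-11 + 3)) = √(-11 - 8) = √(-19) = I*√19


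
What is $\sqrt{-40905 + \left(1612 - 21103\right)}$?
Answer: $2 i \sqrt{15099} \approx 245.76 i$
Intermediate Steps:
$\sqrt{-40905 + \left(1612 - 21103\right)} = \sqrt{-40905 - 19491} = \sqrt{-60396} = 2 i \sqrt{15099}$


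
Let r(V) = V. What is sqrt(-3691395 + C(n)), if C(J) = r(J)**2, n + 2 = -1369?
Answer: 3*I*sqrt(201306) ≈ 1346.0*I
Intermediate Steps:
n = -1371 (n = -2 - 1369 = -1371)
C(J) = J**2
sqrt(-3691395 + C(n)) = sqrt(-3691395 + (-1371)**2) = sqrt(-3691395 + 1879641) = sqrt(-1811754) = 3*I*sqrt(201306)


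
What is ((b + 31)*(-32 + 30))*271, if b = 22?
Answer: -28726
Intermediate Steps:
((b + 31)*(-32 + 30))*271 = ((22 + 31)*(-32 + 30))*271 = (53*(-2))*271 = -106*271 = -28726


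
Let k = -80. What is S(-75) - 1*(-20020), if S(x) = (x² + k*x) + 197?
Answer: 31842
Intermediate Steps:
S(x) = 197 + x² - 80*x (S(x) = (x² - 80*x) + 197 = 197 + x² - 80*x)
S(-75) - 1*(-20020) = (197 + (-75)² - 80*(-75)) - 1*(-20020) = (197 + 5625 + 6000) + 20020 = 11822 + 20020 = 31842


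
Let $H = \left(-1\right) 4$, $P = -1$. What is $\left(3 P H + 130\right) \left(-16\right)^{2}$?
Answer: $36352$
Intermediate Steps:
$H = -4$
$\left(3 P H + 130\right) \left(-16\right)^{2} = \left(3 \left(-1\right) \left(-4\right) + 130\right) \left(-16\right)^{2} = \left(\left(-3\right) \left(-4\right) + 130\right) 256 = \left(12 + 130\right) 256 = 142 \cdot 256 = 36352$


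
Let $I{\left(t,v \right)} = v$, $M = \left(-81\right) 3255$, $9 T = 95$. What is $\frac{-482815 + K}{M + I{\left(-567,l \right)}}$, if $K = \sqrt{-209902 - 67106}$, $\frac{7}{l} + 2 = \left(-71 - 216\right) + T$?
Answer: $\frac{172847770}{94388499} - \frac{1432 i \sqrt{17313}}{94388499} \approx 1.8312 - 0.0019962 i$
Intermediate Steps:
$T = \frac{95}{9}$ ($T = \frac{1}{9} \cdot 95 = \frac{95}{9} \approx 10.556$)
$l = - \frac{9}{358}$ ($l = \frac{7}{-2 + \left(\left(-71 - 216\right) + \frac{95}{9}\right)} = \frac{7}{-2 + \left(-287 + \frac{95}{9}\right)} = \frac{7}{-2 - \frac{2488}{9}} = \frac{7}{- \frac{2506}{9}} = 7 \left(- \frac{9}{2506}\right) = - \frac{9}{358} \approx -0.02514$)
$M = -263655$
$K = 4 i \sqrt{17313}$ ($K = \sqrt{-277008} = 4 i \sqrt{17313} \approx 526.32 i$)
$\frac{-482815 + K}{M + I{\left(-567,l \right)}} = \frac{-482815 + 4 i \sqrt{17313}}{-263655 - \frac{9}{358}} = \frac{-482815 + 4 i \sqrt{17313}}{- \frac{94388499}{358}} = \left(-482815 + 4 i \sqrt{17313}\right) \left(- \frac{358}{94388499}\right) = \frac{172847770}{94388499} - \frac{1432 i \sqrt{17313}}{94388499}$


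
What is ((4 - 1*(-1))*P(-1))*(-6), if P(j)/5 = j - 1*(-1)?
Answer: 0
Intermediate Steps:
P(j) = 5 + 5*j (P(j) = 5*(j - 1*(-1)) = 5*(j + 1) = 5*(1 + j) = 5 + 5*j)
((4 - 1*(-1))*P(-1))*(-6) = ((4 - 1*(-1))*(5 + 5*(-1)))*(-6) = ((4 + 1)*(5 - 5))*(-6) = (5*0)*(-6) = 0*(-6) = 0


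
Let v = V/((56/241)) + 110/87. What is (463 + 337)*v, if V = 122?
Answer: 256413400/609 ≈ 4.2104e+5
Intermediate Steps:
v = 1282067/2436 (v = 122/((56/241)) + 110/87 = 122/((56*(1/241))) + 110*(1/87) = 122/(56/241) + 110/87 = 122*(241/56) + 110/87 = 14701/28 + 110/87 = 1282067/2436 ≈ 526.30)
(463 + 337)*v = (463 + 337)*(1282067/2436) = 800*(1282067/2436) = 256413400/609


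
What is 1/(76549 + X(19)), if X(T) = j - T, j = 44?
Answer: 1/76574 ≈ 1.3059e-5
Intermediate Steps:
X(T) = 44 - T
1/(76549 + X(19)) = 1/(76549 + (44 - 1*19)) = 1/(76549 + (44 - 19)) = 1/(76549 + 25) = 1/76574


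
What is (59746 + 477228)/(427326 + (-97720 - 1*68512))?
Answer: 268487/130547 ≈ 2.0566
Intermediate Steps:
(59746 + 477228)/(427326 + (-97720 - 1*68512)) = 536974/(427326 + (-97720 - 68512)) = 536974/(427326 - 166232) = 536974/261094 = 536974*(1/261094) = 268487/130547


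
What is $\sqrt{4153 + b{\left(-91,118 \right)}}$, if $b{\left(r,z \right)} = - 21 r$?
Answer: $4 \sqrt{379} \approx 77.872$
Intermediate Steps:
$\sqrt{4153 + b{\left(-91,118 \right)}} = \sqrt{4153 - -1911} = \sqrt{4153 + 1911} = \sqrt{6064} = 4 \sqrt{379}$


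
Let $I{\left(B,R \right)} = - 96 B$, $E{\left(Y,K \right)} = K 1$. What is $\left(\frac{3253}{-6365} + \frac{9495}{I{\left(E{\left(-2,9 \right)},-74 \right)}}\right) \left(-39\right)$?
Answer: $\frac{91355719}{203680} \approx 448.53$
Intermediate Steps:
$E{\left(Y,K \right)} = K$
$\left(\frac{3253}{-6365} + \frac{9495}{I{\left(E{\left(-2,9 \right)},-74 \right)}}\right) \left(-39\right) = \left(\frac{3253}{-6365} + \frac{9495}{\left(-96\right) 9}\right) \left(-39\right) = \left(3253 \left(- \frac{1}{6365}\right) + \frac{9495}{-864}\right) \left(-39\right) = \left(- \frac{3253}{6365} + 9495 \left(- \frac{1}{864}\right)\right) \left(-39\right) = \left(- \frac{3253}{6365} - \frac{1055}{96}\right) \left(-39\right) = \left(- \frac{7027363}{611040}\right) \left(-39\right) = \frac{91355719}{203680}$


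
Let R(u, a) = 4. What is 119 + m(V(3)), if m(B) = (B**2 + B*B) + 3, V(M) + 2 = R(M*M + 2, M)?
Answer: 130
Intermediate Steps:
V(M) = 2 (V(M) = -2 + 4 = 2)
m(B) = 3 + 2*B**2 (m(B) = (B**2 + B**2) + 3 = 2*B**2 + 3 = 3 + 2*B**2)
119 + m(V(3)) = 119 + (3 + 2*2**2) = 119 + (3 + 2*4) = 119 + (3 + 8) = 119 + 11 = 130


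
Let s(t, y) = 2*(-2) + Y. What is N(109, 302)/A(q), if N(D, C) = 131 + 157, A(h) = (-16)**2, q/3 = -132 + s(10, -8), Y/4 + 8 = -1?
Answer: 9/8 ≈ 1.1250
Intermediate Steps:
Y = -36 (Y = -32 + 4*(-1) = -32 - 4 = -36)
s(t, y) = -40 (s(t, y) = 2*(-2) - 36 = -4 - 36 = -40)
q = -516 (q = 3*(-132 - 40) = 3*(-172) = -516)
A(h) = 256
N(D, C) = 288
N(109, 302)/A(q) = 288/256 = 288*(1/256) = 9/8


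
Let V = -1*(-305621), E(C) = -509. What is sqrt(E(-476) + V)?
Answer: 2*sqrt(76278) ≈ 552.37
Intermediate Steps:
V = 305621
sqrt(E(-476) + V) = sqrt(-509 + 305621) = sqrt(305112) = 2*sqrt(76278)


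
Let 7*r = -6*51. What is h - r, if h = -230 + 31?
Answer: -1087/7 ≈ -155.29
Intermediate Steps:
h = -199
r = -306/7 (r = (-6*51)/7 = (⅐)*(-306) = -306/7 ≈ -43.714)
h - r = -199 - 1*(-306/7) = -199 + 306/7 = -1087/7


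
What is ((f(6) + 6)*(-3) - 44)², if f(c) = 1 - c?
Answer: 2209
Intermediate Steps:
((f(6) + 6)*(-3) - 44)² = (((1 - 1*6) + 6)*(-3) - 44)² = (((1 - 6) + 6)*(-3) - 44)² = ((-5 + 6)*(-3) - 44)² = (1*(-3) - 44)² = (-3 - 44)² = (-47)² = 2209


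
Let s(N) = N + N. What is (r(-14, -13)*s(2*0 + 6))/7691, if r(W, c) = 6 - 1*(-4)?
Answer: 120/7691 ≈ 0.015603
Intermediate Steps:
r(W, c) = 10 (r(W, c) = 6 + 4 = 10)
s(N) = 2*N
(r(-14, -13)*s(2*0 + 6))/7691 = (10*(2*(2*0 + 6)))/7691 = (10*(2*(0 + 6)))*(1/7691) = (10*(2*6))*(1/7691) = (10*12)*(1/7691) = 120*(1/7691) = 120/7691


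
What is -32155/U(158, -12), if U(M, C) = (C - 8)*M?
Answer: 6431/632 ≈ 10.176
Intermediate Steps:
U(M, C) = M*(-8 + C) (U(M, C) = (-8 + C)*M = M*(-8 + C))
-32155/U(158, -12) = -32155*1/(158*(-8 - 12)) = -32155/(158*(-20)) = -32155/(-3160) = -32155*(-1/3160) = 6431/632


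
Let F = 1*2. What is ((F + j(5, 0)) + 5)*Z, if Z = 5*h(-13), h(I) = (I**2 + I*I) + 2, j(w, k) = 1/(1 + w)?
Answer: 36550/3 ≈ 12183.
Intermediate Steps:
F = 2
h(I) = 2 + 2*I**2 (h(I) = (I**2 + I**2) + 2 = 2*I**2 + 2 = 2 + 2*I**2)
Z = 1700 (Z = 5*(2 + 2*(-13)**2) = 5*(2 + 2*169) = 5*(2 + 338) = 5*340 = 1700)
((F + j(5, 0)) + 5)*Z = ((2 + 1/(1 + 5)) + 5)*1700 = ((2 + 1/6) + 5)*1700 = (13/6 + 5)*1700 = (43/6)*1700 = 36550/3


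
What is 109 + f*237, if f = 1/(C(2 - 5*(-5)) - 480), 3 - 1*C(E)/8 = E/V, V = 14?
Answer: 119347/1100 ≈ 108.50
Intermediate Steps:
C(E) = 24 - 4*E/7 (C(E) = 24 - 8*E/14 = 24 - 4*E/7)
f = -7/3300 (f = 1/((24 - 4*(2 - 5*(-5))/7) - 480) = 1/((24 - 4*(2 + 25)/7) - 480) = 1/((24 - 4/7*27) - 480) = 1/((24 - 108/7) - 480) = 1/(60/7 - 480) = 1/(-3300/7) = -7/3300 ≈ -0.0021212)
109 + f*237 = 109 - 7/3300*237 = 109 - 553/1100 = 119347/1100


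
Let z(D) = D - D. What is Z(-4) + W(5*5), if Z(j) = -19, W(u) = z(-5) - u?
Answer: -44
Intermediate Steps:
z(D) = 0
W(u) = -u (W(u) = 0 - u = -u)
Z(-4) + W(5*5) = -19 - 5*5 = -19 - 1*25 = -19 - 25 = -44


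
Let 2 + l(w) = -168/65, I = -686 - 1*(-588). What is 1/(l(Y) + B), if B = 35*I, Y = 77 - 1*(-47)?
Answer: -65/223248 ≈ -0.00029116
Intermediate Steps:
I = -98 (I = -686 + 588 = -98)
Y = 124 (Y = 77 + 47 = 124)
l(w) = -298/65 (l(w) = -2 - 168/65 = -298/65)
B = -3430 (B = 35*(-98) = -3430)
1/(l(Y) + B) = 1/(-298/65 - 3430) = 1/(-223248/65) = -65/223248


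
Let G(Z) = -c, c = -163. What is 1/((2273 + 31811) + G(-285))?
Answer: 1/34247 ≈ 2.9200e-5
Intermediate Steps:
G(Z) = 163 (G(Z) = -1*(-163) = 163)
1/((2273 + 31811) + G(-285)) = 1/((2273 + 31811) + 163) = 1/(34084 + 163) = 1/34247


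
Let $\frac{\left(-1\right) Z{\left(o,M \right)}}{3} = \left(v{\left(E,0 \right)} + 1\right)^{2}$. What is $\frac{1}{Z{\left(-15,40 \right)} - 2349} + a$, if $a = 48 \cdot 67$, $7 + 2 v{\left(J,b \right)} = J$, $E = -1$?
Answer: $\frac{7641215}{2376} \approx 3216.0$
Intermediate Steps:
$v{\left(J,b \right)} = - \frac{7}{2} + \frac{J}{2}$
$Z{\left(o,M \right)} = -27$ ($Z{\left(o,M \right)} = - 3 \left(\left(- \frac{7}{2} + \frac{1}{2} \left(-1\right)\right) + 1\right)^{2} = - 3 \left(\left(- \frac{7}{2} - \frac{1}{2}\right) + 1\right)^{2} = - 3 \left(-4 + 1\right)^{2} = - 3 \left(-3\right)^{2} = \left(-3\right) 9 = -27$)
$a = 3216$
$\frac{1}{Z{\left(-15,40 \right)} - 2349} + a = \frac{1}{-27 - 2349} + 3216 = \frac{1}{-2376} + 3216 = - \frac{1}{2376} + 3216 = \frac{7641215}{2376}$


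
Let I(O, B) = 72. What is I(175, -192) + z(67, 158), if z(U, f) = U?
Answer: 139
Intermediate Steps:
I(175, -192) + z(67, 158) = 72 + 67 = 139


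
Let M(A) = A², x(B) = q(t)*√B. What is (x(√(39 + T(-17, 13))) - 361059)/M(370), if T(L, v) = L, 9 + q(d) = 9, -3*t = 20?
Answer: -361059/136900 ≈ -2.6374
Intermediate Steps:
t = -20/3 (t = -⅓*20 = -20/3 ≈ -6.6667)
q(d) = 0 (q(d) = -9 + 9 = 0)
x(B) = 0 (x(B) = 0*√B = 0)
(x(√(39 + T(-17, 13))) - 361059)/M(370) = (0 - 361059)/(370²) = -361059/136900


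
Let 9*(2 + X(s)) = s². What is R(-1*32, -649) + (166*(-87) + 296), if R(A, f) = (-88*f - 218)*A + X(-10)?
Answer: -16512704/9 ≈ -1.8347e+6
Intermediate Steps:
X(s) = -2 + s²/9
R(A, f) = 82/9 + A*(-218 - 88*f) (R(A, f) = (-88*f - 218)*A + (-2 + (⅑)*(-10)²) = (-218 - 88*f)*A + (-2 + (⅑)*100) = A*(-218 - 88*f) + (-2 + 100/9) = A*(-218 - 88*f) + 82/9 = 82/9 + A*(-218 - 88*f))
R(-1*32, -649) + (166*(-87) + 296) = (82/9 - (-218)*32 - 88*(-1*32)*(-649)) + (166*(-87) + 296) = (82/9 - 218*(-32) - 88*(-32)*(-649)) + (-14442 + 296) = (82/9 + 6976 - 1827584) - 14146 = -16385390/9 - 14146 = -16512704/9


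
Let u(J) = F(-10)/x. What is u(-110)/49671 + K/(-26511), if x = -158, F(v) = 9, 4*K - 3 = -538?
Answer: 233207513/46235290044 ≈ 0.0050439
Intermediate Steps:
K = -535/4 (K = 3/4 + (1/4)*(-538) = 3/4 - 269/2 = -535/4 ≈ -133.75)
u(J) = -9/158 (u(J) = 9/(-158) = 9*(-1/158) = -9/158)
u(-110)/49671 + K/(-26511) = -9/158/49671 - 535/4/(-26511) = -9/158*1/49671 - 535/4*(-1/26511) = -1/872002 + 535/106044 = 233207513/46235290044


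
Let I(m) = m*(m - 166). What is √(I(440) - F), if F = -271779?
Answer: √392339 ≈ 626.37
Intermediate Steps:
I(m) = m*(-166 + m)
√(I(440) - F) = √(440*(-166 + 440) - 1*(-271779)) = √(440*274 + 271779) = √(120560 + 271779) = √392339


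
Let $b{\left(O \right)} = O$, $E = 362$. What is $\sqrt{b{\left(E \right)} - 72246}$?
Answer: $2 i \sqrt{17971} \approx 268.11 i$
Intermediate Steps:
$\sqrt{b{\left(E \right)} - 72246} = \sqrt{362 - 72246} = \sqrt{-71884} = 2 i \sqrt{17971}$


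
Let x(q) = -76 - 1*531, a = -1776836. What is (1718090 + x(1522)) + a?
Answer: -59353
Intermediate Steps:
x(q) = -607 (x(q) = -76 - 531 = -607)
(1718090 + x(1522)) + a = (1718090 - 607) - 1776836 = 1717483 - 1776836 = -59353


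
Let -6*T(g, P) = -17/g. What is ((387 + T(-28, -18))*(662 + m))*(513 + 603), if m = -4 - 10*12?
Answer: 1626079983/7 ≈ 2.3230e+8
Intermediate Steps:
T(g, P) = 17/(6*g) (T(g, P) = -(-17)/(6*g) = 17/(6*g))
m = -124 (m = -4 - 120 = -124)
((387 + T(-28, -18))*(662 + m))*(513 + 603) = ((387 + (17/6)/(-28))*(662 - 124))*(513 + 603) = ((387 + (17/6)*(-1/28))*538)*1116 = ((387 - 17/168)*538)*1116 = ((64999/168)*538)*1116 = (17484731/84)*1116 = 1626079983/7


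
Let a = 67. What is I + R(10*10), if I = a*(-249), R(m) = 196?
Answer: -16487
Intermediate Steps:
I = -16683 (I = 67*(-249) = -16683)
I + R(10*10) = -16683 + 196 = -16487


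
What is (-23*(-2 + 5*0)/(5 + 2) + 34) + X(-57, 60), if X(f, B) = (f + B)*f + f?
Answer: -1312/7 ≈ -187.43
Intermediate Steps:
X(f, B) = f + f*(B + f) (X(f, B) = (B + f)*f + f = f*(B + f) + f = f + f*(B + f))
(-23*(-2 + 5*0)/(5 + 2) + 34) + X(-57, 60) = (-23*(-2 + 5*0)/(5 + 2) + 34) - 57*(1 + 60 - 57) = (-23*(-2 + 0)/7 + 34) - 57*4 = (-(-46)/7 + 34) - 228 = (-23*(-2/7) + 34) - 228 = (46/7 + 34) - 228 = 284/7 - 228 = -1312/7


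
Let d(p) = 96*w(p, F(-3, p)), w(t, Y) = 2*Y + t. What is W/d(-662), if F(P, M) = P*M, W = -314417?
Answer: -314417/317760 ≈ -0.98948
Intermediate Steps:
F(P, M) = M*P
w(t, Y) = t + 2*Y
d(p) = -480*p (d(p) = 96*(p + 2*(p*(-3))) = 96*(p + 2*(-3*p)) = 96*(p - 6*p) = 96*(-5*p) = -480*p)
W/d(-662) = -314417/((-480*(-662))) = -314417/317760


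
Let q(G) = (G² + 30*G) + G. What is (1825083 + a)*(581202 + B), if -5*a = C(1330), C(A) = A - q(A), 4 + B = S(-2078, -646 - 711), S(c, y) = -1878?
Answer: 1266881886760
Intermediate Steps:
B = -1882 (B = -4 - 1878 = -1882)
q(G) = G² + 31*G
C(A) = A - A*(31 + A)
a = 361760 (a = -266*(-30 - 1*1330) = -266*(-30 - 1330) = -266*(-1360) = -⅕*(-1808800) = 361760)
(1825083 + a)*(581202 + B) = (1825083 + 361760)*(581202 - 1882) = 2186843*579320 = 1266881886760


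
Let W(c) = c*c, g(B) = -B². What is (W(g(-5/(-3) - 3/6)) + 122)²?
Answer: 25764423169/1679616 ≈ 15339.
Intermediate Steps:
W(c) = c²
(W(g(-5/(-3) - 3/6)) + 122)² = ((-(-5/(-3) - 3/6)²)² + 122)² = ((-(-5*(-⅓) - 3*⅙)²)² + 122)² = ((-(5/3 - ½)²)² + 122)² = ((-(7/6)²)² + 122)² = ((-1*49/36)² + 122)² = ((-49/36)² + 122)² = (2401/1296 + 122)² = (160513/1296)² = 25764423169/1679616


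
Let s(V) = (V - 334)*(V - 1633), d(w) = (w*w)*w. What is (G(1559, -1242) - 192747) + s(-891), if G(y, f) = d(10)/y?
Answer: 4519780527/1559 ≈ 2.8992e+6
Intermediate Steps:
d(w) = w**3 (d(w) = w**2*w = w**3)
s(V) = (-1633 + V)*(-334 + V) (s(V) = (-334 + V)*(-1633 + V) = (-1633 + V)*(-334 + V))
G(y, f) = 1000/y (G(y, f) = 10**3/y = 1000/y)
(G(1559, -1242) - 192747) + s(-891) = (1000/1559 - 192747) + (545422 + (-891)**2 - 1967*(-891)) = (1000*(1/1559) - 192747) + (545422 + 793881 + 1752597) = (1000/1559 - 192747) + 3091900 = -300491573/1559 + 3091900 = 4519780527/1559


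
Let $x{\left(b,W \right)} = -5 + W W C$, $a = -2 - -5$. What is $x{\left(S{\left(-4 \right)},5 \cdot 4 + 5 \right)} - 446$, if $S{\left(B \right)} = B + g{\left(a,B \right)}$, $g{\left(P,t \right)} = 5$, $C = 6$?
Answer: $3299$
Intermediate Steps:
$a = 3$ ($a = -2 + 5 = 3$)
$S{\left(B \right)} = 5 + B$ ($S{\left(B \right)} = B + 5 = 5 + B$)
$x{\left(b,W \right)} = -5 + 6 W^{2}$ ($x{\left(b,W \right)} = -5 + W W 6 = -5 + W^{2} \cdot 6 = -5 + 6 W^{2}$)
$x{\left(S{\left(-4 \right)},5 \cdot 4 + 5 \right)} - 446 = \left(-5 + 6 \left(5 \cdot 4 + 5\right)^{2}\right) - 446 = \left(-5 + 6 \left(20 + 5\right)^{2}\right) - 446 = \left(-5 + 6 \cdot 25^{2}\right) - 446 = \left(-5 + 6 \cdot 625\right) - 446 = \left(-5 + 3750\right) - 446 = 3745 - 446 = 3299$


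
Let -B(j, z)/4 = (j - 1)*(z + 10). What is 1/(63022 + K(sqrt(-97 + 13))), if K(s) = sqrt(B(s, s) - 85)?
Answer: 1/(63022 + sqrt(3)*sqrt(97 - 24*I*sqrt(21))) ≈ 1.5863e-5 + 2.2e-9*I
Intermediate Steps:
B(j, z) = -4*(-1 + j)*(10 + z) (B(j, z) = -4*(j - 1)*(z + 10) = -4*(-1 + j)*(10 + z))
K(s) = sqrt(-45 - 36*s - 4*s**2) (K(s) = sqrt((40 - 40*s + 4*s - 4*s*s) - 85) = sqrt((40 - 40*s + 4*s - 4*s**2) - 85) = sqrt((40 - 36*s - 4*s**2) - 85) = sqrt(-45 - 36*s - 4*s**2))
1/(63022 + K(sqrt(-97 + 13))) = 1/(63022 + sqrt(-45 - 36*sqrt(-97 + 13) - 4*(sqrt(-97 + 13))**2)) = 1/(63022 + sqrt(-45 - 72*I*sqrt(21) - 4*(sqrt(-84))**2)) = 1/(63022 + sqrt(-45 - 72*I*sqrt(21) - 4*(2*I*sqrt(21))**2)) = 1/(63022 + sqrt(-45 - 72*I*sqrt(21) - 4*(-84))) = 1/(63022 + sqrt(-45 - 72*I*sqrt(21) + 336)) = 1/(63022 + sqrt(291 - 72*I*sqrt(21)))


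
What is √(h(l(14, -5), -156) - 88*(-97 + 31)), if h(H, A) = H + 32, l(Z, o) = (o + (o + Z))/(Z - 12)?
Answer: √5842 ≈ 76.433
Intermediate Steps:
l(Z, o) = (Z + 2*o)/(-12 + Z) (l(Z, o) = (o + (Z + o))/(-12 + Z) = (Z + 2*o)/(-12 + Z))
h(H, A) = 32 + H
√(h(l(14, -5), -156) - 88*(-97 + 31)) = √((32 + (14 + 2*(-5))/(-12 + 14)) - 88*(-97 + 31)) = √((32 + (14 - 10)/2) - 88*(-66)) = √((32 + (½)*4) + 5808) = √((32 + 2) + 5808) = √(34 + 5808) = √5842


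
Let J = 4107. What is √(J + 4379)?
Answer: √8486 ≈ 92.120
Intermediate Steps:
√(J + 4379) = √(4107 + 4379) = √8486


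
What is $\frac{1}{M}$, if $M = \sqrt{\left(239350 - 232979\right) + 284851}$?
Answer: $\frac{\sqrt{32358}}{97074} \approx 0.0018531$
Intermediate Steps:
$M = 3 \sqrt{32358}$ ($M = \sqrt{6371 + 284851} = \sqrt{291222} = 3 \sqrt{32358} \approx 539.65$)
$\frac{1}{M} = \frac{1}{3 \sqrt{32358}} = \frac{\sqrt{32358}}{97074}$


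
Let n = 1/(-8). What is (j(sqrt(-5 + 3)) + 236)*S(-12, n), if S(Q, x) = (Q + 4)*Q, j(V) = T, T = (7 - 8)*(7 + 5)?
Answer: 21504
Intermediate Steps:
n = -1/8 ≈ -0.12500
T = -12 (T = -1*12 = -12)
j(V) = -12
S(Q, x) = Q*(4 + Q) (S(Q, x) = (4 + Q)*Q = Q*(4 + Q))
(j(sqrt(-5 + 3)) + 236)*S(-12, n) = (-12 + 236)*(-12*(4 - 12)) = 224*(-12*(-8)) = 224*96 = 21504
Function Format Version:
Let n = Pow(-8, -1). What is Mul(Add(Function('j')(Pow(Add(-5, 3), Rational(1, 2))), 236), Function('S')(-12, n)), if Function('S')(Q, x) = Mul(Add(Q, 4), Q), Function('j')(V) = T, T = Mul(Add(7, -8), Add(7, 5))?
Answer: 21504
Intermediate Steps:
n = Rational(-1, 8) ≈ -0.12500
T = -12 (T = Mul(-1, 12) = -12)
Function('j')(V) = -12
Function('S')(Q, x) = Mul(Q, Add(4, Q)) (Function('S')(Q, x) = Mul(Add(4, Q), Q) = Mul(Q, Add(4, Q)))
Mul(Add(Function('j')(Pow(Add(-5, 3), Rational(1, 2))), 236), Function('S')(-12, n)) = Mul(Add(-12, 236), Mul(-12, Add(4, -12))) = Mul(224, Mul(-12, -8)) = Mul(224, 96) = 21504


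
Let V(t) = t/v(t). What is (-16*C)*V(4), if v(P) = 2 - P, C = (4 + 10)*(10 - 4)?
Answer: 2688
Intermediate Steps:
C = 84 (C = 14*6 = 84)
V(t) = t/(2 - t)
(-16*C)*V(4) = (-16*84)*(-1*4/(-2 + 4)) = -(-1344)*4/2 = -1344*(-2) = 2688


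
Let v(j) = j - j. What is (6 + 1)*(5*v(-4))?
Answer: 0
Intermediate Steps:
v(j) = 0
(6 + 1)*(5*v(-4)) = (6 + 1)*(5*0) = 7*0 = 0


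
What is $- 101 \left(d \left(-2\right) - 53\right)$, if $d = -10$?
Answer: $3333$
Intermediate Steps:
$- 101 \left(d \left(-2\right) - 53\right) = - 101 \left(\left(-10\right) \left(-2\right) - 53\right) = - 101 \left(20 - 53\right) = \left(-101\right) \left(-33\right) = 3333$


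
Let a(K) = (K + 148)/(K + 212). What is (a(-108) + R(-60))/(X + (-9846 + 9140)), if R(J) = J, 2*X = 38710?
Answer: -775/242437 ≈ -0.0031967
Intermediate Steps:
X = 19355 (X = (1/2)*38710 = 19355)
a(K) = (148 + K)/(212 + K)
(a(-108) + R(-60))/(X + (-9846 + 9140)) = ((148 - 108)/(212 - 108) - 60)/(19355 + (-9846 + 9140)) = (40/104 - 60)/(19355 - 706) = ((1/104)*40 - 60)/18649 = (5/13 - 60)*(1/18649) = -775/13*1/18649 = -775/242437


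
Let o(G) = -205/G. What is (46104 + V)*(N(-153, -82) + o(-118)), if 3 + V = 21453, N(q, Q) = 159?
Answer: 640648359/59 ≈ 1.0858e+7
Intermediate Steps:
V = 21450 (V = -3 + 21453 = 21450)
(46104 + V)*(N(-153, -82) + o(-118)) = (46104 + 21450)*(159 - 205/(-118)) = 67554*(159 - 205*(-1/118)) = 67554*(159 + 205/118) = 67554*(18967/118) = 640648359/59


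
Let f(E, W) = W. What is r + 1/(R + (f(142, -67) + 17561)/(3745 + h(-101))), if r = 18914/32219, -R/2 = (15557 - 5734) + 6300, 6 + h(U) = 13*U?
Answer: 739605201367/1259944969569 ≈ 0.58701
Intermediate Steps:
h(U) = -6 + 13*U
R = -32246 (R = -2*((15557 - 5734) + 6300) = -2*(9823 + 6300) = -2*16123 = -32246)
r = 18914/32219 (r = 18914*(1/32219) = 18914/32219 ≈ 0.58704)
r + 1/(R + (f(142, -67) + 17561)/(3745 + h(-101))) = 18914/32219 + 1/(-32246 + (-67 + 17561)/(3745 + (-6 + 13*(-101)))) = 18914/32219 + 1/(-32246 + 17494/(3745 + (-6 - 1313))) = 18914/32219 + 1/(-32246 + 17494/(3745 - 1319)) = 18914/32219 + 1/(-32246 + 17494/2426) = 18914/32219 + 1/(-32246 + 17494*(1/2426)) = 18914/32219 + 1/(-32246 + 8747/1213) = 18914/32219 + 1/(-39105651/1213) = 18914/32219 - 1213/39105651 = 739605201367/1259944969569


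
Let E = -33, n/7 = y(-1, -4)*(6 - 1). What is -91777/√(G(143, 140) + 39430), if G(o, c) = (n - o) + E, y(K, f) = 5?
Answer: -91777*√4381/13143 ≈ -462.20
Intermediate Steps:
n = 175 (n = 7*(5*(6 - 1)) = 7*(5*5) = 7*25 = 175)
G(o, c) = 142 - o (G(o, c) = (175 - o) - 33 = 142 - o)
-91777/√(G(143, 140) + 39430) = -91777/√((142 - 1*143) + 39430) = -91777/√((142 - 143) + 39430) = -91777/√(-1 + 39430) = -91777*√4381/13143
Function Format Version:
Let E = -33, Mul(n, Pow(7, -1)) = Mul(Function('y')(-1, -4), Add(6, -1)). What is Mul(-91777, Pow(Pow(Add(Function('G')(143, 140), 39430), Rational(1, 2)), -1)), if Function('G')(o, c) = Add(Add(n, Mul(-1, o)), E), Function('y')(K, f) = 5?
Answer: Mul(Rational(-91777, 13143), Pow(4381, Rational(1, 2))) ≈ -462.20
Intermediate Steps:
n = 175 (n = Mul(7, Mul(5, Add(6, -1))) = Mul(7, Mul(5, 5)) = Mul(7, 25) = 175)
Function('G')(o, c) = Add(142, Mul(-1, o)) (Function('G')(o, c) = Add(Add(175, Mul(-1, o)), -33) = Add(142, Mul(-1, o)))
Mul(-91777, Pow(Pow(Add(Function('G')(143, 140), 39430), Rational(1, 2)), -1)) = Mul(-91777, Pow(Pow(Add(Add(142, Mul(-1, 143)), 39430), Rational(1, 2)), -1)) = Mul(-91777, Pow(Pow(Add(Add(142, -143), 39430), Rational(1, 2)), -1)) = Mul(-91777, Pow(Pow(Add(-1, 39430), Rational(1, 2)), -1)) = Mul(-91777, Pow(Pow(39429, Rational(1, 2)), -1)) = Mul(-91777, Pow(Mul(3, Pow(4381, Rational(1, 2))), -1)) = Mul(-91777, Mul(Rational(1, 13143), Pow(4381, Rational(1, 2)))) = Mul(Rational(-91777, 13143), Pow(4381, Rational(1, 2)))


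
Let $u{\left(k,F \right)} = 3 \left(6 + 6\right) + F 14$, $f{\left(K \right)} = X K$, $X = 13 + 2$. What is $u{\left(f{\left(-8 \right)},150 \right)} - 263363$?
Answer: $-261227$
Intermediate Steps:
$X = 15$
$f{\left(K \right)} = 15 K$
$u{\left(k,F \right)} = 36 + 14 F$ ($u{\left(k,F \right)} = 3 \cdot 12 + 14 F = 36 + 14 F$)
$u{\left(f{\left(-8 \right)},150 \right)} - 263363 = \left(36 + 14 \cdot 150\right) - 263363 = \left(36 + 2100\right) - 263363 = 2136 - 263363 = -261227$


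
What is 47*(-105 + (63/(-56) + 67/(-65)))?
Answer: -2618887/520 ≈ -5036.3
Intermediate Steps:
47*(-105 + (63/(-56) + 67/(-65))) = 47*(-105 + (63*(-1/56) + 67*(-1/65))) = 47*(-105 + (-9/8 - 67/65)) = 47*(-105 - 1121/520) = 47*(-55721/520) = -2618887/520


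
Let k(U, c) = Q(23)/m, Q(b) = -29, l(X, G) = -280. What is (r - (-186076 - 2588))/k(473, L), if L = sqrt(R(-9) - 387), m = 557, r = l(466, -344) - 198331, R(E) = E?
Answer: 191051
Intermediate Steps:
r = -198611 (r = -280 - 198331 = -198611)
L = 6*I*sqrt(11) (L = sqrt(-9 - 387) = sqrt(-396) = 6*I*sqrt(11) ≈ 19.9*I)
k(U, c) = -29/557
(r - (-186076 - 2588))/k(473, L) = (-198611 - (-186076 - 2588))/(-29/557) = (-198611 - 1*(-188664))*(-557/29) = (-198611 + 188664)*(-557/29) = -9947*(-557/29) = 191051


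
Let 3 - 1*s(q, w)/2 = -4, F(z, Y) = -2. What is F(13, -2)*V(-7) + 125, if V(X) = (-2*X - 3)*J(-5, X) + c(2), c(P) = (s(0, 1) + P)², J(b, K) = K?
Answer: -233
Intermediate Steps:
s(q, w) = 14 (s(q, w) = 6 - 2*(-4) = 6 + 8 = 14)
c(P) = (14 + P)²
V(X) = 256 + X*(-3 - 2*X) (V(X) = (-2*X - 3)*X + (14 + 2)² = (-3 - 2*X)*X + 16² = X*(-3 - 2*X) + 256 = 256 + X*(-3 - 2*X))
F(13, -2)*V(-7) + 125 = -2*(256 - 3*(-7) - 2*(-7)²) + 125 = -2*(256 + 21 - 2*49) + 125 = -2*(256 + 21 - 98) + 125 = -2*179 + 125 = -358 + 125 = -233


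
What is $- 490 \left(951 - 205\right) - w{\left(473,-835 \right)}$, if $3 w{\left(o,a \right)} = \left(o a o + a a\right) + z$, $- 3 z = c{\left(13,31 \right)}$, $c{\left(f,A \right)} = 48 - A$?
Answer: $\frac{555059627}{9} \approx 6.1673 \cdot 10^{7}$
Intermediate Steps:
$z = - \frac{17}{3}$ ($z = - \frac{48 - 31}{3} = \left(- \frac{1}{3}\right) 17 = - \frac{17}{3} \approx -5.6667$)
$w{\left(o,a \right)} = - \frac{17}{9} + \frac{a^{2}}{3} + \frac{a o^{2}}{3}$ ($w{\left(o,a \right)} = \frac{\left(o a o + a a\right) - \frac{17}{3}}{3} = \frac{\left(a o o + a^{2}\right) - \frac{17}{3}}{3} = \frac{\left(a o^{2} + a^{2}\right) - \frac{17}{3}}{3} = \frac{\left(a^{2} + a o^{2}\right) - \frac{17}{3}}{3} = \frac{- \frac{17}{3} + a^{2} + a o^{2}}{3} = - \frac{17}{9} + \frac{a^{2}}{3} + \frac{a o^{2}}{3}$)
$- 490 \left(951 - 205\right) - w{\left(473,-835 \right)} = - 490 \left(951 - 205\right) - \left(- \frac{17}{9} + \frac{\left(-835\right)^{2}}{3} + \frac{1}{3} \left(-835\right) 473^{2}\right) = \left(-490\right) 746 - \left(- \frac{17}{9} + \frac{1}{3} \cdot 697225 + \frac{1}{3} \left(-835\right) 223729\right) = -365540 - \left(- \frac{17}{9} + \frac{697225}{3} - \frac{186813715}{3}\right) = -365540 - - \frac{558349487}{9} = -365540 + \frac{558349487}{9} = \frac{555059627}{9}$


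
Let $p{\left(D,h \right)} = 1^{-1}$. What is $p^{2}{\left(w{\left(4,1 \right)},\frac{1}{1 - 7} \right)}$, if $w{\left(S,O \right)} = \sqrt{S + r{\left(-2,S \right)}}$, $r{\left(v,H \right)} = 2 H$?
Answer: $1$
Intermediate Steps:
$w{\left(S,O \right)} = \sqrt{3} \sqrt{S}$ ($w{\left(S,O \right)} = \sqrt{S + 2 S} = \sqrt{3 S} = \sqrt{3} \sqrt{S}$)
$p{\left(D,h \right)} = 1$
$p^{2}{\left(w{\left(4,1 \right)},\frac{1}{1 - 7} \right)} = 1^{2} = 1$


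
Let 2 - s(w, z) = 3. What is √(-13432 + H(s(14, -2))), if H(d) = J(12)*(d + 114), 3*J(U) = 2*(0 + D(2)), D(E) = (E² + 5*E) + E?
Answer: 2*I*√27510/3 ≈ 110.57*I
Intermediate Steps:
D(E) = E² + 6*E
J(U) = 32/3 (J(U) = (2*(0 + 2*(6 + 2)))/3 = (2*(0 + 2*8))/3 = (2*(0 + 16))/3 = (2*16)/3 = (⅓)*32 = 32/3)
s(w, z) = -1 (s(w, z) = 2 - 1*3 = 2 - 3 = -1)
H(d) = 1216 + 32*d/3 (H(d) = 32*(d + 114)/3 = 32*(114 + d)/3 = 1216 + 32*d/3)
√(-13432 + H(s(14, -2))) = √(-13432 + (1216 + (32/3)*(-1))) = √(-13432 + (1216 - 32/3)) = √(-13432 + 3616/3) = √(-36680/3) = 2*I*√27510/3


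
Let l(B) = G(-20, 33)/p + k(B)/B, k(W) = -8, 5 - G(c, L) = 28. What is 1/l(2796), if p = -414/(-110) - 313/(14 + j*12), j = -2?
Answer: -2696043/1776184 ≈ -1.5179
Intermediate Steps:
G(c, L) = -23 (G(c, L) = 5 - 1*28 = 5 - 28 = -23)
p = 3857/110 (p = -414/(-110) - 313/(14 - 2*12) = -414*(-1/110) - 313/(14 - 24) = 207/55 - 313/(-10) = 207/55 - 313*(-1/10) = 207/55 + 313/10 = 3857/110 ≈ 35.064)
l(B) = -2530/3857 - 8/B (l(B) = -23/3857/110 - 8/B = -23*110/3857 - 8/B = -2530/3857 - 8/B)
1/l(2796) = 1/(-2530/3857 - 8/2796) = 1/(-2530/3857 - 8*1/2796) = 1/(-2530/3857 - 2/699) = 1/(-1776184/2696043) = -2696043/1776184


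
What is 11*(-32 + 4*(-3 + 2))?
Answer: -396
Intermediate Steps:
11*(-32 + 4*(-3 + 2)) = 11*(-32 + 4*(-1)) = 11*(-32 - 4) = 11*(-36) = -396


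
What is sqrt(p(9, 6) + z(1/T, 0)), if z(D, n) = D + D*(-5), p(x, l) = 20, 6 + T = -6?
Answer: sqrt(183)/3 ≈ 4.5092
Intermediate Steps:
T = -12 (T = -6 - 6 = -12)
z(D, n) = -4*D (z(D, n) = D - 5*D = -4*D)
sqrt(p(9, 6) + z(1/T, 0)) = sqrt(20 - 4/(-12)) = sqrt(20 - 4*(-1/12)) = sqrt(20 + 1/3) = sqrt(61/3) = sqrt(183)/3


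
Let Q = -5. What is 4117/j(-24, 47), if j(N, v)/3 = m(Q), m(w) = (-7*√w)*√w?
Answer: 4117/105 ≈ 39.210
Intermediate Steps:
m(w) = -7*w
j(N, v) = 105 (j(N, v) = 3*(-7*(-5)) = 3*35 = 105)
4117/j(-24, 47) = 4117/105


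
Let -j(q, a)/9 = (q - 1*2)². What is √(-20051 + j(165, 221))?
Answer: 2*I*√64793 ≈ 509.09*I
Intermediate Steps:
j(q, a) = -9*(-2 + q)² (j(q, a) = -9*(q - 1*2)² = -9*(q - 2)² = -9*(-2 + q)²)
√(-20051 + j(165, 221)) = √(-20051 - 9*(-2 + 165)²) = √(-20051 - 9*163²) = √(-20051 - 9*26569) = √(-20051 - 239121) = √(-259172) = 2*I*√64793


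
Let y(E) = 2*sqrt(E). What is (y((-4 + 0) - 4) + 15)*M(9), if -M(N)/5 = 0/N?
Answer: 0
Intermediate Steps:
M(N) = 0 (M(N) = -0/N = -5*0 = 0)
(y((-4 + 0) - 4) + 15)*M(9) = (2*sqrt((-4 + 0) - 4) + 15)*0 = (2*sqrt(-4 - 4) + 15)*0 = (2*sqrt(-8) + 15)*0 = (2*(2*I*sqrt(2)) + 15)*0 = (4*I*sqrt(2) + 15)*0 = (15 + 4*I*sqrt(2))*0 = 0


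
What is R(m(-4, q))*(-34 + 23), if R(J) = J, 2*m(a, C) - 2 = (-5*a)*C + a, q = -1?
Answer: 121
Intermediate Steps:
m(a, C) = 1 + a/2 - 5*C*a/2 (m(a, C) = 1 + ((-5*a)*C + a)/2 = 1 + (-5*C*a + a)/2 = 1 + (a - 5*C*a)/2 = 1 + (a/2 - 5*C*a/2) = 1 + a/2 - 5*C*a/2)
R(m(-4, q))*(-34 + 23) = (1 + (1/2)*(-4) - 5/2*(-1)*(-4))*(-34 + 23) = (1 - 2 - 10)*(-11) = -11*(-11) = 121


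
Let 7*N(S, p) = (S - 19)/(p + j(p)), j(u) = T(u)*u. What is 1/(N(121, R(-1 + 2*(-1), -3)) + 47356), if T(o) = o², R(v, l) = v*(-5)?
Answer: 3955/187292997 ≈ 2.1117e-5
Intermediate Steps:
R(v, l) = -5*v
j(u) = u³ (j(u) = u²*u = u³)
N(S, p) = (-19 + S)/(7*(p + p³)) (N(S, p) = ((S - 19)/(p + p³))/7 = ((-19 + S)/(p + p³))/7 = (-19 + S)/(7*(p + p³)))
1/(N(121, R(-1 + 2*(-1), -3)) + 47356) = 1/((-19 + 121)/(7*((-5*(-1 + 2*(-1))))*(1 + (-5*(-1 + 2*(-1)))²)) + 47356) = 1/((⅐)*102/(-5*(-1 - 2)*(1 + (-5*(-1 - 2))²)) + 47356) = 1/((⅐)*102/(-5*(-3)*(1 + (-5*(-3))²)) + 47356) = 1/((⅐)*102/(15*(1 + 15²)) + 47356) = 1/((⅐)*(1/15)*102/(1 + 225) + 47356) = 1/((⅐)*(1/15)*102/226 + 47356) = 1/((⅐)*(1/15)*(1/226)*102 + 47356) = 1/(17/3955 + 47356) = 1/(187292997/3955) = 3955/187292997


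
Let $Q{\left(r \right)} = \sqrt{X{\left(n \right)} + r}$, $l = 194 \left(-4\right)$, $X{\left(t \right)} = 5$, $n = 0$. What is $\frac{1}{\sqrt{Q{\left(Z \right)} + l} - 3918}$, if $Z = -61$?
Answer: $\frac{1}{-3918 + \sqrt{2} \sqrt{-388 + i \sqrt{14}}} \approx -0.00025523 - 1.815 \cdot 10^{-6} i$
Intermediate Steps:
$l = -776$
$Q{\left(r \right)} = \sqrt{5 + r}$
$\frac{1}{\sqrt{Q{\left(Z \right)} + l} - 3918} = \frac{1}{\sqrt{\sqrt{5 - 61} - 776} - 3918} = \frac{1}{\sqrt{\sqrt{-56} - 776} - 3918} = \frac{1}{\sqrt{2 i \sqrt{14} - 776} - 3918} = \frac{1}{\sqrt{-776 + 2 i \sqrt{14}} - 3918} = \frac{1}{-3918 + \sqrt{-776 + 2 i \sqrt{14}}}$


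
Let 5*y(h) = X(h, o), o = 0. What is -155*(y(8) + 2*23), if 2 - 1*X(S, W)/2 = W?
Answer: -7254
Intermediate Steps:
X(S, W) = 4 - 2*W
y(h) = 4/5 (y(h) = (4 - 2*0)/5 = (4 + 0)/5 = (1/5)*4 = 4/5)
-155*(y(8) + 2*23) = -155*(4/5 + 2*23) = -155*(4/5 + 46) = -155*234/5 = -7254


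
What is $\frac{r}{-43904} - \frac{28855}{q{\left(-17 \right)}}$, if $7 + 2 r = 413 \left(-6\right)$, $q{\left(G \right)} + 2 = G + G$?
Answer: $\frac{90492475}{112896} \approx 801.56$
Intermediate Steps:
$q{\left(G \right)} = -2 + 2 G$ ($q{\left(G \right)} = -2 + \left(G + G\right) = -2 + 2 G$)
$r = - \frac{2485}{2}$ ($r = - \frac{7}{2} + \frac{413 \left(-6\right)}{2} = - \frac{7}{2} + \frac{1}{2} \left(-2478\right) = - \frac{7}{2} - 1239 = - \frac{2485}{2} \approx -1242.5$)
$\frac{r}{-43904} - \frac{28855}{q{\left(-17 \right)}} = - \frac{2485}{2 \left(-43904\right)} - \frac{28855}{-2 + 2 \left(-17\right)} = \left(- \frac{2485}{2}\right) \left(- \frac{1}{43904}\right) - \frac{28855}{-2 - 34} = \frac{355}{12544} - \frac{28855}{-36} = \frac{355}{12544} - - \frac{28855}{36} = \frac{355}{12544} + \frac{28855}{36} = \frac{90492475}{112896}$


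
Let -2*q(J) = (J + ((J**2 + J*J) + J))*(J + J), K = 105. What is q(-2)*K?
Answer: 840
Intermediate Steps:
q(J) = -J*(2*J + 2*J**2) (q(J) = -(J + ((J**2 + J*J) + J))*(J + J)/2 = -(J + ((J**2 + J**2) + J))*2*J/2 = -(J + (2*J**2 + J))*2*J/2 = -(J + (J + 2*J**2))*2*J/2 = -(2*J + 2*J**2)*2*J/2 = -J*(2*J + 2*J**2))
q(-2)*K = (2*(-2)**2*(-1 - 1*(-2)))*105 = (2*4*(-1 + 2))*105 = (2*4*1)*105 = 8*105 = 840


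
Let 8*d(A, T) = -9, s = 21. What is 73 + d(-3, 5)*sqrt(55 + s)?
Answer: 73 - 9*sqrt(19)/4 ≈ 63.193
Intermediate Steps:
d(A, T) = -9/8 (d(A, T) = (1/8)*(-9) = -9/8)
73 + d(-3, 5)*sqrt(55 + s) = 73 - 9*sqrt(55 + 21)/8 = 73 - 9*sqrt(19)/4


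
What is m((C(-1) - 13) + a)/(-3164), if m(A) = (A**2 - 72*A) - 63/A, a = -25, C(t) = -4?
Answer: -9579/6328 ≈ -1.5137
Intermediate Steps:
m(A) = A**2 - 72*A - 63/A
m((C(-1) - 13) + a)/(-3164) = ((-63 + ((-4 - 13) - 25)**2*(-72 + ((-4 - 13) - 25)))/((-4 - 13) - 25))/(-3164) = ((-63 + (-17 - 25)**2*(-72 + (-17 - 25)))/(-17 - 25))*(-1/3164) = ((-63 + (-42)**2*(-72 - 42))/(-42))*(-1/3164) = -(-63 + 1764*(-114))/42*(-1/3164) = -(-63 - 201096)/42*(-1/3164) = -1/42*(-201159)*(-1/3164) = (9579/2)*(-1/3164) = -9579/6328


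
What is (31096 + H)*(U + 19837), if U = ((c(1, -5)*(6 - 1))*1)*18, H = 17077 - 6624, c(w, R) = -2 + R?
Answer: 798031643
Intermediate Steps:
H = 10453
U = -630 (U = (((-2 - 5)*(6 - 1))*1)*18 = (-7*5*1)*18 = -35*1*18 = -35*18 = -630)
(31096 + H)*(U + 19837) = (31096 + 10453)*(-630 + 19837) = 41549*19207 = 798031643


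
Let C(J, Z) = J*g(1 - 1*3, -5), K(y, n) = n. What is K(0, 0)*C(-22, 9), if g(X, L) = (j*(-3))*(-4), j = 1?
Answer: 0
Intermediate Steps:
g(X, L) = 12 (g(X, L) = (1*(-3))*(-4) = -3*(-4) = 12)
C(J, Z) = 12*J (C(J, Z) = J*12 = 12*J)
K(0, 0)*C(-22, 9) = 0*(12*(-22)) = 0*(-264) = 0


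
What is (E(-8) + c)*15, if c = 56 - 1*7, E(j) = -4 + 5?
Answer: 750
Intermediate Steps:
E(j) = 1
c = 49 (c = 56 - 7 = 49)
(E(-8) + c)*15 = (1 + 49)*15 = 50*15 = 750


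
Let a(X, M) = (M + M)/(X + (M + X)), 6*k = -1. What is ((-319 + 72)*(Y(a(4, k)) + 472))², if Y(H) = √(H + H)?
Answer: 638815721596/47 + 115184992*I*√47/47 ≈ 1.3592e+10 + 1.6801e+7*I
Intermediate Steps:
k = -⅙ (k = (⅙)*(-1) = -⅙ ≈ -0.16667)
a(X, M) = 2*M/(M + 2*X) (a(X, M) = (2*M)/(M + 2*X) = 2*M/(M + 2*X))
Y(H) = √2*√H (Y(H) = √(2*H) = √2*√H)
((-319 + 72)*(Y(a(4, k)) + 472))² = ((-319 + 72)*(√2*√(2*(-⅙)/(-⅙ + 2*4)) + 472))² = (-247*(√2*√(2*(-⅙)/(-⅙ + 8)) + 472))² = (-247*(√2*√(2*(-⅙)/(47/6)) + 472))² = (-247*(√2*√(2*(-⅙)*(6/47)) + 472))² = (-247*(√2*√(-2/47) + 472))² = (-247*(√2*(I*√94/47) + 472))² = (-247*(2*I*√47/47 + 472))² = (-247*(472 + 2*I*√47/47))² = (-116584 - 494*I*√47/47)²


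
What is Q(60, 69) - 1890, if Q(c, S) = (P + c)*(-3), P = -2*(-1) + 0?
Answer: -2076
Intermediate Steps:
P = 2 (P = 2 + 0 = 2)
Q(c, S) = -6 - 3*c (Q(c, S) = (2 + c)*(-3) = -6 - 3*c)
Q(60, 69) - 1890 = (-6 - 3*60) - 1890 = (-6 - 180) - 1890 = -186 - 1890 = -2076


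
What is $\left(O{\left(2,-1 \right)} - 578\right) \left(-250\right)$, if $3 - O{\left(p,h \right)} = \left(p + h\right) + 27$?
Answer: $150750$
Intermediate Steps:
$O{\left(p,h \right)} = -24 - h - p$ ($O{\left(p,h \right)} = 3 - \left(\left(p + h\right) + 27\right) = 3 - \left(\left(h + p\right) + 27\right) = 3 - \left(27 + h + p\right) = -24 - h - p$)
$\left(O{\left(2,-1 \right)} - 578\right) \left(-250\right) = \left(\left(-24 - -1 - 2\right) - 578\right) \left(-250\right) = \left(\left(-24 + 1 - 2\right) - 578\right) \left(-250\right) = \left(-25 - 578\right) \left(-250\right) = \left(-603\right) \left(-250\right) = 150750$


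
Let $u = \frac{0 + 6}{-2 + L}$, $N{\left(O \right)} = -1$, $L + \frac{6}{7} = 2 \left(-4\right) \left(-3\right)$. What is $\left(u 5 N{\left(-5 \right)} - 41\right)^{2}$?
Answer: $\frac{9853321}{5476} \approx 1799.4$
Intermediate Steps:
$L = \frac{162}{7}$ ($L = - \frac{6}{7} + 2 \left(-4\right) \left(-3\right) = - \frac{6}{7} - -24 = - \frac{6}{7} + 24 = \frac{162}{7} \approx 23.143$)
$u = \frac{21}{74}$ ($u = \frac{0 + 6}{-2 + \frac{162}{7}} = \frac{6}{\frac{148}{7}} = 6 \cdot \frac{7}{148} = \frac{21}{74} \approx 0.28378$)
$\left(u 5 N{\left(-5 \right)} - 41\right)^{2} = \left(\frac{21}{74} \cdot 5 \left(-1\right) - 41\right)^{2} = \left(\frac{105}{74} \left(-1\right) - 41\right)^{2} = \left(- \frac{105}{74} - 41\right)^{2} = \left(- \frac{3139}{74}\right)^{2} = \frac{9853321}{5476}$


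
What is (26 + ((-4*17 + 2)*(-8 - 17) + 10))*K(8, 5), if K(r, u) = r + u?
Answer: 21918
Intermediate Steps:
(26 + ((-4*17 + 2)*(-8 - 17) + 10))*K(8, 5) = (26 + ((-4*17 + 2)*(-8 - 17) + 10))*(8 + 5) = (26 + ((-68 + 2)*(-25) + 10))*13 = (26 + (-66*(-25) + 10))*13 = (26 + (1650 + 10))*13 = (26 + 1660)*13 = 1686*13 = 21918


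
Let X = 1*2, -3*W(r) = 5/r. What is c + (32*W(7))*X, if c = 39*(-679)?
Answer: -556421/21 ≈ -26496.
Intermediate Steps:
W(r) = -5/(3*r)
X = 2
c = -26481
c + (32*W(7))*X = -26481 + (32*(-5/3/7))*2 = -26481 + (32*(-5/3*⅐))*2 = -26481 + (32*(-5/21))*2 = -26481 - 160/21*2 = -26481 - 320/21 = -556421/21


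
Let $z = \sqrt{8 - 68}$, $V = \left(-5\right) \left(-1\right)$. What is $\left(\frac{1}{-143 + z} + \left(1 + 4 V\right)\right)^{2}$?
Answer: $\frac{8 \left(31521 \sqrt{15} + 1123193 i\right)}{572 \sqrt{15} + 20389 i} \approx 440.71 - 0.015858 i$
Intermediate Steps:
$V = 5$
$z = 2 i \sqrt{15}$ ($z = \sqrt{-60} = 2 i \sqrt{15} \approx 7.746 i$)
$\left(\frac{1}{-143 + z} + \left(1 + 4 V\right)\right)^{2} = \left(\frac{1}{-143 + 2 i \sqrt{15}} + \left(1 + 4 \cdot 5\right)\right)^{2} = \left(\frac{1}{-143 + 2 i \sqrt{15}} + \left(1 + 20\right)\right)^{2} = \left(\frac{1}{-143 + 2 i \sqrt{15}} + 21\right)^{2} = \left(21 + \frac{1}{-143 + 2 i \sqrt{15}}\right)^{2}$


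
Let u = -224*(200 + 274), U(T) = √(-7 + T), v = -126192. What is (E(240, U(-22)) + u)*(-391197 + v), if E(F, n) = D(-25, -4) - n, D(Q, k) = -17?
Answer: 54943090077 + 517389*I*√29 ≈ 5.4943e+10 + 2.7862e+6*I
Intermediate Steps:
E(F, n) = -17 - n
u = -106176 (u = -224*474 = -106176)
(E(240, U(-22)) + u)*(-391197 + v) = ((-17 - √(-7 - 22)) - 106176)*(-391197 - 126192) = ((-17 - √(-29)) - 106176)*(-517389) = ((-17 - I*√29) - 106176)*(-517389) = (-106193 - I*√29)*(-517389) = 54943090077 + 517389*I*√29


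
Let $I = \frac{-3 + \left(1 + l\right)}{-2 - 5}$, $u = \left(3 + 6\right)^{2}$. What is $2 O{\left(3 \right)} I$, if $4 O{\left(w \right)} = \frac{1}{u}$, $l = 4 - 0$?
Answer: $- \frac{1}{567} \approx -0.0017637$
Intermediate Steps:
$l = 4$ ($l = 4 + 0 = 4$)
$u = 81$ ($u = 9^{2} = 81$)
$O{\left(w \right)} = \frac{1}{324}$ ($O{\left(w \right)} = \frac{1}{4 \cdot 81} = \frac{1}{4} \cdot \frac{1}{81} = \frac{1}{324}$)
$I = - \frac{2}{7}$ ($I = \frac{-3 + \left(1 + 4\right)}{-2 - 5} = \frac{-3 + 5}{-7} = 2 \left(- \frac{1}{7}\right) = - \frac{2}{7} \approx -0.28571$)
$2 O{\left(3 \right)} I = 2 \cdot \frac{1}{324} \left(- \frac{2}{7}\right) = \frac{1}{162} \left(- \frac{2}{7}\right) = - \frac{1}{567}$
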